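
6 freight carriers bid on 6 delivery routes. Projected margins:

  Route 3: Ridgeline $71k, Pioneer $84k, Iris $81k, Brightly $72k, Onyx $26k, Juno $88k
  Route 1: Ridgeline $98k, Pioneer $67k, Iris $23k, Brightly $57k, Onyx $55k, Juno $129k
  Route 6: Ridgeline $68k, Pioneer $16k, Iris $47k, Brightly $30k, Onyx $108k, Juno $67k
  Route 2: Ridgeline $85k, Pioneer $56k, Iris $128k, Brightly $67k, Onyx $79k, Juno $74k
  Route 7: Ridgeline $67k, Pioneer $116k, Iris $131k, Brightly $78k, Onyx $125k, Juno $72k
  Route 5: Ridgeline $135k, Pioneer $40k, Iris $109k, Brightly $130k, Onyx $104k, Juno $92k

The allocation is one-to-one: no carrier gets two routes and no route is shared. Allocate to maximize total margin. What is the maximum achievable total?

Optimal: Ridgeline→Route 5 ($135k), Pioneer→Route 7 ($116k), Iris→Route 2 ($128k), Brightly→Route 3 ($72k), Onyx→Route 6 ($108k), Juno→Route 1 ($129k) — total 135+116+128+72+108+129 = $688k.
Column-greedy (each route in turn goes to its best remaining carrier) gives $668k, worse by 20.

Max total: $688k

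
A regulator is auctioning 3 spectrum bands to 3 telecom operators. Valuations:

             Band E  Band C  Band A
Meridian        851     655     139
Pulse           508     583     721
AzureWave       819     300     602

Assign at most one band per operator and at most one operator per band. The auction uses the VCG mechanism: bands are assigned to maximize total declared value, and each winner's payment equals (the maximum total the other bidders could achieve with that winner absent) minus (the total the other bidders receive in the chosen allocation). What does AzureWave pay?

Efficient allocation: Meridian→Band C ($655M), Pulse→Band A ($721M), AzureWave→Band E ($819M); total welfare W = $2195M.
AzureWave receives Band E at value $819M, so the others get W − 819 = $1376M.
Without AzureWave: best allocation of the remaining 2 bidders over all 3 bands is Meridian→Band E ($851M), Pulse→Band A ($721M), total $1572M.
VCG payment = (others' best without AzureWave) − (others' welfare with AzureWave) = 1572 − 1376 = $196M.

AzureWave pays $196M.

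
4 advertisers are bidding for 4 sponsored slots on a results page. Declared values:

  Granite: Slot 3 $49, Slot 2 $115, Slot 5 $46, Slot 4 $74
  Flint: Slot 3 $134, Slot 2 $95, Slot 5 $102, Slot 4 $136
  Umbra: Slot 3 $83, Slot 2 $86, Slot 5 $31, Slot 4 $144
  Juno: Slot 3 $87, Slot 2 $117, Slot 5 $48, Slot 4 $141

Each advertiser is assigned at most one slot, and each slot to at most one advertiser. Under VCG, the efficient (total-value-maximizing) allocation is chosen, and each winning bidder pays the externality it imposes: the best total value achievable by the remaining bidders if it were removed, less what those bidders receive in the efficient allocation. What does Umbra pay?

Umbra pays $86.

Efficient allocation: Granite→Slot 2 ($115), Flint→Slot 5 ($102), Umbra→Slot 4 ($144), Juno→Slot 3 ($87); total welfare W = $448.
Umbra receives Slot 4 at value $144, so the others get W − 144 = $304.
Without Umbra: best allocation of the remaining 3 bidders over all 4 slots is Granite→Slot 2 ($115), Flint→Slot 3 ($134), Juno→Slot 4 ($141), total $390.
VCG payment = (others' best without Umbra) − (others' welfare with Umbra) = 390 − 304 = $86.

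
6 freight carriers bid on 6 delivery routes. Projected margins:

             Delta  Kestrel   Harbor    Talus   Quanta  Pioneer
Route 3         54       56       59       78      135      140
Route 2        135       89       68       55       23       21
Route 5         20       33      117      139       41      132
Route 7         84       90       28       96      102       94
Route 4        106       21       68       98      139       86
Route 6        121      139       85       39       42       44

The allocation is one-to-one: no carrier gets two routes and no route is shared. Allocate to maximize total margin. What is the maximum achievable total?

Optimal: Delta→Route 2 ($135k), Kestrel→Route 6 ($139k), Harbor→Route 5 ($117k), Talus→Route 7 ($96k), Quanta→Route 4 ($139k), Pioneer→Route 3 ($140k) — total 135+139+117+96+139+140 = $766k.
Next-best assignment: Delta→Route 2, Kestrel→Route 6, Harbor→Route 5, Talus→Route 4, Quanta→Route 7, Pioneer→Route 3 = $731k.

Max total: $766k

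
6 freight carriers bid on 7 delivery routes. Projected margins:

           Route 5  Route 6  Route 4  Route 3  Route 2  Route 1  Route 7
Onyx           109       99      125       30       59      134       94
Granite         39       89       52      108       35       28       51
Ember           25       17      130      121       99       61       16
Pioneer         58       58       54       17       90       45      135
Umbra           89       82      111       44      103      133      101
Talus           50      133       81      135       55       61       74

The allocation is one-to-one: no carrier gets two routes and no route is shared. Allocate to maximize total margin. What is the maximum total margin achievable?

Maximum total: $748k

Optimal: Onyx→Route 5 ($109k), Granite→Route 3 ($108k), Ember→Route 4 ($130k), Pioneer→Route 7 ($135k), Umbra→Route 1 ($133k), Talus→Route 6 ($133k) — total 109+108+130+135+133+133 = $748k.
Max-entry greedy (repeatedly take the single best remaining cell) gives $726k, worse by 22.
Next-best assignment: Onyx→Route 1, Granite→Route 3, Ember→Route 4, Pioneer→Route 7, Umbra→Route 2, Talus→Route 6 = $743k.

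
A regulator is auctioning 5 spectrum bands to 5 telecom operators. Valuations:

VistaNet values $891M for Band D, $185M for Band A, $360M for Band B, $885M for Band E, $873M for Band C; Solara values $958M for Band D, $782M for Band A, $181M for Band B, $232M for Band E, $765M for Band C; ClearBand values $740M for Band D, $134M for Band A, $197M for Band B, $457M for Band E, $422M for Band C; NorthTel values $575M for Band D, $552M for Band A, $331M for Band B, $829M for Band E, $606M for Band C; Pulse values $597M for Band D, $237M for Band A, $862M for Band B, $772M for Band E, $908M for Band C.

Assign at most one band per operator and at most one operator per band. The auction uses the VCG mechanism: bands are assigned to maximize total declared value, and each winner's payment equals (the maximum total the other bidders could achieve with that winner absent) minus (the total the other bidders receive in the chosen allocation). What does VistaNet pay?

VistaNet pays $46M.

Efficient allocation: VistaNet→Band C ($873M), Solara→Band A ($782M), ClearBand→Band D ($740M), NorthTel→Band E ($829M), Pulse→Band B ($862M); total welfare W = $4086M.
VistaNet receives Band C at value $873M, so the others get W − 873 = $3213M.
Without VistaNet: best allocation of the remaining 4 bidders over all 5 bands is Solara→Band A ($782M), ClearBand→Band D ($740M), NorthTel→Band E ($829M), Pulse→Band C ($908M), total $3259M.
VCG payment = (others' best without VistaNet) − (others' welfare with VistaNet) = 3259 − 3213 = $46M.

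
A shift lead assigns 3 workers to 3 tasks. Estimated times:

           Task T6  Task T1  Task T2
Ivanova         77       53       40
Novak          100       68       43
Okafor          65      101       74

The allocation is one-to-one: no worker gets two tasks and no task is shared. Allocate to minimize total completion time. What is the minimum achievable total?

Min total: 161 min

Optimal: Ivanova→Task T1 (53 min), Novak→Task T2 (43 min), Okafor→Task T6 (65 min) — total 53+43+65 = 161 min.
Row-greedy (each worker in turn takes its cheapest remaining task) gives 173 min, worse by 12.
Swapping Okafor↔Ivanova (Okafor→Task T1 101 min, Ivanova→Task T6 77 min) adds 60.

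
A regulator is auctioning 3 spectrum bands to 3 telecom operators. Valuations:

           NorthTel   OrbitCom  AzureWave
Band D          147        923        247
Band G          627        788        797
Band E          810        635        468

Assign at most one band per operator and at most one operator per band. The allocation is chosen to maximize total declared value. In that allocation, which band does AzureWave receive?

Optimal: NorthTel→Band E ($810M), OrbitCom→Band D ($923M), AzureWave→Band G ($797M) — total 810+923+797 = $2530M.
Next-best assignment: NorthTel→Band G, OrbitCom→Band D, AzureWave→Band E = $2018M.
Checked against all permutations: $2530M is optimal.

AzureWave receives Band G.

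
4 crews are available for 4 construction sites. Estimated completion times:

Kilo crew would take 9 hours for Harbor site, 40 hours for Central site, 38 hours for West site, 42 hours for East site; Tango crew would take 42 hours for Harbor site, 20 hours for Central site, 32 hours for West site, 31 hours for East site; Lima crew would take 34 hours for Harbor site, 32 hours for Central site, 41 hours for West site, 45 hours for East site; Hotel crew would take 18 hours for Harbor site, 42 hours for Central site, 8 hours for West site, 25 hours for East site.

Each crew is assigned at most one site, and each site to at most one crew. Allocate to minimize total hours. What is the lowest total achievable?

Treat this as an assignment problem: match each crew to one site.
Optimal: Kilo crew→Harbor site (9 hours), Tango crew→East site (31 hours), Lima crew→Central site (32 hours), Hotel crew→West site (8 hours) — total 9+31+32+8 = 80 hours.
Min-entry greedy (repeatedly take the single cheapest remaining cell) gives 82 hours, worse by 2.
Swapping Lima crew↔Kilo crew (Lima crew→Harbor site 34 hours, Kilo crew→Central site 40 hours) adds 33.
No other one-to-one assignment undercuts 80 hours.

Min total: 80 hours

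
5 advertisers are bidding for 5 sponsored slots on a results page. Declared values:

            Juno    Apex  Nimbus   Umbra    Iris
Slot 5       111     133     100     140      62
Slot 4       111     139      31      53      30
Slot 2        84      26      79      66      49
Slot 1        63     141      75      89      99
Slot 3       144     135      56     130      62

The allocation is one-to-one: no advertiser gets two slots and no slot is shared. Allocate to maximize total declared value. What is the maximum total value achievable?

Optimal: Juno→Slot 3 ($144), Apex→Slot 4 ($139), Nimbus→Slot 2 ($79), Umbra→Slot 5 ($140), Iris→Slot 1 ($99) — total 144+139+79+140+99 = $601.
Column-greedy (each slot in turn goes to its best remaining advertiser) gives $518, worse by 83.
Next-best assignment: Juno→Slot 4, Apex→Slot 3, Nimbus→Slot 2, Umbra→Slot 5, Iris→Slot 1 = $564.

Max total: $601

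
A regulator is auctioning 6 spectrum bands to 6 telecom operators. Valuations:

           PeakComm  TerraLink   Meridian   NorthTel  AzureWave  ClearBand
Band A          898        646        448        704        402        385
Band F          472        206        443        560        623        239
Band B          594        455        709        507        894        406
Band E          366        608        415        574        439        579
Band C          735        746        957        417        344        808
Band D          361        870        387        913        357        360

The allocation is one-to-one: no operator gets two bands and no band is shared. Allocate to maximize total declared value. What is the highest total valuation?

Treat this as an assignment problem: match each operator to one band.
Optimal: PeakComm→Band A ($898M), TerraLink→Band D ($870M), Meridian→Band C ($957M), NorthTel→Band F ($560M), AzureWave→Band B ($894M), ClearBand→Band E ($579M) — total 898+870+957+560+894+579 = $4758M.
Max-entry greedy (repeatedly take the single best remaining cell) gives $4509M, worse by 249.
Swapping AzureWave↔Meridian (AzureWave→Band C $344M, Meridian→Band B $709M) loses 798.
Checked against all permutations: $4758M is optimal.

Max total: $4758M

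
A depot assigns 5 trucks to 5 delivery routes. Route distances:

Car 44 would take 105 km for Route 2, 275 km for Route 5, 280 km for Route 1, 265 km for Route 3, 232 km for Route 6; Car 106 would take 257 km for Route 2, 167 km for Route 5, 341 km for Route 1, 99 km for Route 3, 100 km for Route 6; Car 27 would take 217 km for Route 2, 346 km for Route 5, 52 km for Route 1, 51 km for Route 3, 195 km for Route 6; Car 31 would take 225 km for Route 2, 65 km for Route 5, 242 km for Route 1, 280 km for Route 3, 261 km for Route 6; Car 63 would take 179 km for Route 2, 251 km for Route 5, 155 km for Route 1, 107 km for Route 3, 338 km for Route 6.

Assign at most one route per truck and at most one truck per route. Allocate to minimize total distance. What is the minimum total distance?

Min total: 429 km

Optimal: Car 44→Route 2 (105 km), Car 106→Route 6 (100 km), Car 27→Route 1 (52 km), Car 31→Route 5 (65 km), Car 63→Route 3 (107 km) — total 105+100+52+65+107 = 429 km.
Column-greedy (each route in turn goes to its cheapest remaining truck) gives 659 km, worse by 230.
Checked against all permutations: 429 km is optimal.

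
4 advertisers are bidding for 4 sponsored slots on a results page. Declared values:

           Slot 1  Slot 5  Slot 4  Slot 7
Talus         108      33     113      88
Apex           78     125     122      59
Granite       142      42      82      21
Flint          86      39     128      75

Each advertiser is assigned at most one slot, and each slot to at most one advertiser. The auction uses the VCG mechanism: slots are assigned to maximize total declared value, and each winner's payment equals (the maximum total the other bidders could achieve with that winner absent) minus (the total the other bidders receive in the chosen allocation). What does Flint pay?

Efficient allocation: Talus→Slot 7 ($88), Apex→Slot 5 ($125), Granite→Slot 1 ($142), Flint→Slot 4 ($128); total welfare W = $483.
Flint receives Slot 4 at value $128, so the others get W − 128 = $355.
Without Flint: best allocation of the remaining 3 bidders over all 4 slots is Talus→Slot 4 ($113), Apex→Slot 5 ($125), Granite→Slot 1 ($142), total $380.
VCG payment = (others' best without Flint) − (others' welfare with Flint) = 380 − 355 = $25.

Flint pays $25.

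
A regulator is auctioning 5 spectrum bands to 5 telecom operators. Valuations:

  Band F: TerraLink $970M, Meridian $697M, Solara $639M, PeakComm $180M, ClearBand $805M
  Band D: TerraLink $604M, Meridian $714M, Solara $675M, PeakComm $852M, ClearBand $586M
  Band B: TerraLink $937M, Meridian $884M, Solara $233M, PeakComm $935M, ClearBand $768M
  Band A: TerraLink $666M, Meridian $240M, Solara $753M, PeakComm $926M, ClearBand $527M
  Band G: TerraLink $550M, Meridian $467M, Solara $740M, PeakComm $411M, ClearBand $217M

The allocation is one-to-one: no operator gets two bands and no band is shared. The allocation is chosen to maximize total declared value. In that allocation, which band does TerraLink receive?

Treat this as an assignment problem: match each operator to one band.
Optimal: TerraLink→Band B ($937M), Meridian→Band D ($714M), Solara→Band G ($740M), PeakComm→Band A ($926M), ClearBand→Band F ($805M) — total 937+714+740+926+805 = $4122M.
Column-greedy (each band in turn goes to its best remaining operator) gives $3676M, worse by 446.
Swapping TerraLink↔PeakComm (TerraLink→Band A $666M, PeakComm→Band B $935M) loses 262.
TerraLink's own top band is Band F ($970M), but forcing TerraLink→Band F and reassigning the rest optimally gives only $4118M — worse by 4.

TerraLink receives Band B.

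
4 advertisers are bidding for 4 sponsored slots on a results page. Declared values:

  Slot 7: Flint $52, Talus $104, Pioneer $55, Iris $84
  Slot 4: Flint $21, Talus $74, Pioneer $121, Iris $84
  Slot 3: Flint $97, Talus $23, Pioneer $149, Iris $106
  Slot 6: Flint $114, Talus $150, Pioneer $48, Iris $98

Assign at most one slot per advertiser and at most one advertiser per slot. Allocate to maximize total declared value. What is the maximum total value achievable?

This is the linear assignment problem.
Optimal: Flint→Slot 3 ($97), Talus→Slot 6 ($150), Pioneer→Slot 4 ($121), Iris→Slot 7 ($84) — total 97+150+121+84 = $452.
Max-entry greedy (repeatedly take the single best remaining cell) gives $404, worse by 48.
Next-best assignment: Flint→Slot 6, Talus→Slot 7, Pioneer→Slot 3, Iris→Slot 4 = $451.
Checked against all permutations: $452 is optimal.

Maximum total: $452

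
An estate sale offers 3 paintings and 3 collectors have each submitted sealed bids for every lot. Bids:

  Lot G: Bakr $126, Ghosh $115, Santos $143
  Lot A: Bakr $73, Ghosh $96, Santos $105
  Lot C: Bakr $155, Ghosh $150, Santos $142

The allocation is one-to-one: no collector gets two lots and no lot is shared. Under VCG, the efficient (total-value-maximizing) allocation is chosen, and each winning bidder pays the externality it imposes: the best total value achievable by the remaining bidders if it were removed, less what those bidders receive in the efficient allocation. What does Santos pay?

Santos pays $25.

Efficient allocation: Bakr→Lot C ($155), Ghosh→Lot A ($96), Santos→Lot G ($143); total welfare W = $394.
Santos receives Lot G at value $143, so the others get W − 143 = $251.
Without Santos: best allocation of the remaining 2 bidders over all 3 lots is Bakr→Lot G ($126), Ghosh→Lot C ($150), total $276.
VCG payment = (others' best without Santos) − (others' welfare with Santos) = 276 − 251 = $25.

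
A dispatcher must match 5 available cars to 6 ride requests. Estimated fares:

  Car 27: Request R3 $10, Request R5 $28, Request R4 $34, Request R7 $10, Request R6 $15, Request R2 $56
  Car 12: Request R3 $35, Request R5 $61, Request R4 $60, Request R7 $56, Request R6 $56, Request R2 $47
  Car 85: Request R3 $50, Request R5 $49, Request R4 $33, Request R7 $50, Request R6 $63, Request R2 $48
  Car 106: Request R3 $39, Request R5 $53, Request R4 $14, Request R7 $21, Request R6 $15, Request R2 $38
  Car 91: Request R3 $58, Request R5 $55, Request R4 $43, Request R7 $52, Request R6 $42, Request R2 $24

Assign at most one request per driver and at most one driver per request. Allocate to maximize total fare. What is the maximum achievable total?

Optimal: Car 27→Request R2 ($56), Car 12→Request R4 ($60), Car 85→Request R6 ($63), Car 106→Request R5 ($53), Car 91→Request R3 ($58) — total 56+60+63+53+58 = $290.
Max-entry greedy (repeatedly take the single best remaining cell) gives $259, worse by 31.

Max total: $290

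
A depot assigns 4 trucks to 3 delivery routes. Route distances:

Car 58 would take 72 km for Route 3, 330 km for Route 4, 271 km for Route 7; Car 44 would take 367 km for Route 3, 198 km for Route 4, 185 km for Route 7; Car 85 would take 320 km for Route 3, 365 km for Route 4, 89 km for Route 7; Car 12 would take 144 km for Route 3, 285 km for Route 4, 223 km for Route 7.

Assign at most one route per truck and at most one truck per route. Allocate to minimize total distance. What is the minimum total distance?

Optimal: Car 58→Route 3 (72 km), Car 44→Route 4 (198 km), Car 85→Route 7 (89 km) — total 72+198+89 = 359 km.
Row-greedy (each truck in turn takes its cheapest remaining route) gives 622 km, worse by 263.
No other one-to-one assignment undercuts 359 km.

Minimum total: 359 km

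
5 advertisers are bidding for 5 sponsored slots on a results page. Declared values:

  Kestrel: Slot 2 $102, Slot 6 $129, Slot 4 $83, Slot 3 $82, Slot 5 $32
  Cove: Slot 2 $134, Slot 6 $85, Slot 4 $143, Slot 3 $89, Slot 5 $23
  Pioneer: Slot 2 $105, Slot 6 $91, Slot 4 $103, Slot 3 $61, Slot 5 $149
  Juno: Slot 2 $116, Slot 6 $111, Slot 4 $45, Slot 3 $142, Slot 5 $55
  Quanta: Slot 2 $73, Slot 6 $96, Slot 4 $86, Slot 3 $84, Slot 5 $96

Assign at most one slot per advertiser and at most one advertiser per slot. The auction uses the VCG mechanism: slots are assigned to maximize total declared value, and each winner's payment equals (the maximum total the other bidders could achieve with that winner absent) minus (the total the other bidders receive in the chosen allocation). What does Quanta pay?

Efficient allocation: Kestrel→Slot 6 ($129), Cove→Slot 2 ($134), Pioneer→Slot 5 ($149), Juno→Slot 3 ($142), Quanta→Slot 4 ($86); total welfare W = $640.
Quanta receives Slot 4 at value $86, so the others get W − 86 = $554.
Without Quanta: best allocation of the remaining 4 bidders over all 5 slots is Kestrel→Slot 6 ($129), Cove→Slot 4 ($143), Pioneer→Slot 5 ($149), Juno→Slot 3 ($142), total $563.
VCG payment = (others' best without Quanta) − (others' welfare with Quanta) = 563 − 554 = $9.

Quanta pays $9.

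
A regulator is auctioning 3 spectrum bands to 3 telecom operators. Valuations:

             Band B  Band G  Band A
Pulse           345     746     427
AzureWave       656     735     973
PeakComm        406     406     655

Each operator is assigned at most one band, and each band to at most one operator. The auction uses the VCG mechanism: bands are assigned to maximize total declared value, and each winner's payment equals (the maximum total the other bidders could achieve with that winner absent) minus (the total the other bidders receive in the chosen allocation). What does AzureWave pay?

AzureWave pays $249M.

Efficient allocation: Pulse→Band G ($746M), AzureWave→Band A ($973M), PeakComm→Band B ($406M); total welfare W = $2125M.
AzureWave receives Band A at value $973M, so the others get W − 973 = $1152M.
Without AzureWave: best allocation of the remaining 2 bidders over all 3 bands is Pulse→Band G ($746M), PeakComm→Band A ($655M), total $1401M.
VCG payment = (others' best without AzureWave) − (others' welfare with AzureWave) = 1401 − 1152 = $249M.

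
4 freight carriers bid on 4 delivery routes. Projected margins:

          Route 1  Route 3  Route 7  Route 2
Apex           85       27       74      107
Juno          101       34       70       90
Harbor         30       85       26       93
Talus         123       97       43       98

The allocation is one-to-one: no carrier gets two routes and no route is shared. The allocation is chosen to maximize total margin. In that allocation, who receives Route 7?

Juno receives Route 7.

Optimal: Apex→Route 2 ($107k), Juno→Route 7 ($70k), Harbor→Route 3 ($85k), Talus→Route 1 ($123k) — total 107+70+85+123 = $385k.
Next-best assignment: Apex→Route 7, Juno→Route 2, Harbor→Route 3, Talus→Route 1 = $372k.
Checked against all permutations: $385k is optimal.
Juno's own top route is Route 1 ($101k), but forcing Juno→Route 1 and reassigning the rest optimally gives only $365k — worse by 20.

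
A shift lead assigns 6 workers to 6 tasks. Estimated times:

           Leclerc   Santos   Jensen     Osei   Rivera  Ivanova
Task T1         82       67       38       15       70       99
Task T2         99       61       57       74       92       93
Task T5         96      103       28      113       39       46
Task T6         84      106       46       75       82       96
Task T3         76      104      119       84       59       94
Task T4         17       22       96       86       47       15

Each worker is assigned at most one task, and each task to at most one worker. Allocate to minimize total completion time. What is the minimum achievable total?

Optimal: Leclerc→Task T4 (17 min), Santos→Task T2 (61 min), Jensen→Task T6 (46 min), Osei→Task T1 (15 min), Rivera→Task T3 (59 min), Ivanova→Task T5 (46 min) — total 17+61+46+15+59+46 = 244 min.
Column-greedy (each task in turn goes to its cheapest remaining worker) gives 311 min, worse by 67.
Swapping Jensen↔Rivera (Jensen→Task T3 119 min, Rivera→Task T6 82 min) adds 96.

Min total: 244 min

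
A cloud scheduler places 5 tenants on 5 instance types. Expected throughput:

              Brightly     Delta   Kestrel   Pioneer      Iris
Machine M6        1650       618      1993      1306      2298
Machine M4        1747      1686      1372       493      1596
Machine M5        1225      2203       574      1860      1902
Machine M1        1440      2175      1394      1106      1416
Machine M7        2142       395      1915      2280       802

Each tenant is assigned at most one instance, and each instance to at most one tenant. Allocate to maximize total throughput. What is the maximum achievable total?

Optimal: Brightly→Machine M4 (1747 ops/s), Delta→Machine M1 (2175 ops/s), Kestrel→Machine M6 (1993 ops/s), Pioneer→Machine M7 (2280 ops/s), Iris→Machine M5 (1902 ops/s) — total 1747+2175+1993+2280+1902 = 10097 ops/s.
Row-greedy (each tenant in turn takes its best remaining instance) gives 9040 ops/s, worse by 1057.
Next-best assignment: Brightly→Machine M4, Delta→Machine M1, Kestrel→Machine M7, Pioneer→Machine M5, Iris→Machine M6 = 9995 ops/s.
No other one-to-one assignment exceeds 10097 ops/s.

Maximum total: 10097 ops/s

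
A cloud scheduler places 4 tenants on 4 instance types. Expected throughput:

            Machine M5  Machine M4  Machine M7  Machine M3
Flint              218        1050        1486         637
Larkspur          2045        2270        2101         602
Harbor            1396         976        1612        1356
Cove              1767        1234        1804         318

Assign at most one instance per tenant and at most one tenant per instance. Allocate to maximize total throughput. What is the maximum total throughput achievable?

Optimal: Flint→Machine M7 (1486 ops/s), Larkspur→Machine M4 (2270 ops/s), Harbor→Machine M3 (1356 ops/s), Cove→Machine M5 (1767 ops/s) — total 1486+2270+1356+1767 = 6879 ops/s.
Column-greedy (each instance in turn goes to its best remaining tenant) gives 5528 ops/s, worse by 1351.
No other one-to-one assignment exceeds 6879 ops/s.

Max total: 6879 ops/s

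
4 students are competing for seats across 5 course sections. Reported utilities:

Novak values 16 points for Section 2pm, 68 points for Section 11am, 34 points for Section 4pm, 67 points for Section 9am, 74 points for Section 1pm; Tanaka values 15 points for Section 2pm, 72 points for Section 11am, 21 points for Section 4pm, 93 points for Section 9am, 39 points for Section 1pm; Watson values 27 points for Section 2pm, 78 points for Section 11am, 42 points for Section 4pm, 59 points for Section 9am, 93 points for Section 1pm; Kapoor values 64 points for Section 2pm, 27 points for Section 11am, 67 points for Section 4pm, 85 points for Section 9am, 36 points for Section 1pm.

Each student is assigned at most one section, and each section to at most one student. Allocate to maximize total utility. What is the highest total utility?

Optimal: Novak→Section 11am (68 points), Tanaka→Section 9am (93 points), Watson→Section 1pm (93 points), Kapoor→Section 4pm (67 points) — total 68+93+93+67 = 321 points.
Column-greedy (each section in turn goes to its best remaining student) gives 269 points, worse by 52.
Next-best assignment: Novak→Section 11am, Tanaka→Section 9am, Watson→Section 1pm, Kapoor→Section 2pm = 318 points.

Maximum total: 321 points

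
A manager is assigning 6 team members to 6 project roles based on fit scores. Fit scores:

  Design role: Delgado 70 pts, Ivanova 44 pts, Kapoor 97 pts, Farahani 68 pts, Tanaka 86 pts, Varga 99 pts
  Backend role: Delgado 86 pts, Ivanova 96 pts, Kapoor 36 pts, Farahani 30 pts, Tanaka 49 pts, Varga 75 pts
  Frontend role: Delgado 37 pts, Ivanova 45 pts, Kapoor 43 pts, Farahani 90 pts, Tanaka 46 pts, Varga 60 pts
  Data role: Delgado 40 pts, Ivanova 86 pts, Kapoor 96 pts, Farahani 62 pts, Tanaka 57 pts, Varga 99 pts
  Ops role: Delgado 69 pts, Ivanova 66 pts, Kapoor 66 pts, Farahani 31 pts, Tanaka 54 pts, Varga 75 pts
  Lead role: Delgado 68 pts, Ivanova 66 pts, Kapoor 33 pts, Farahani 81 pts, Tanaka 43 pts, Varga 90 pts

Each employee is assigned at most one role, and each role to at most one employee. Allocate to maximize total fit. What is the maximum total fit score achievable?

Max total: 527 pts

Optimal: Delgado→Ops role (69 pts), Ivanova→Backend role (96 pts), Kapoor→Data role (96 pts), Farahani→Frontend role (90 pts), Tanaka→Design role (86 pts), Varga→Lead role (90 pts) — total 69+96+96+90+86+90 = 527 pts.
Max-entry greedy (repeatedly take the single best remaining cell) gives 493 pts, worse by 34.
Next-best assignment: Delgado→Backend role, Ivanova→Ops role, Kapoor→Data role, Farahani→Frontend role, Tanaka→Design role, Varga→Lead role = 514 pts.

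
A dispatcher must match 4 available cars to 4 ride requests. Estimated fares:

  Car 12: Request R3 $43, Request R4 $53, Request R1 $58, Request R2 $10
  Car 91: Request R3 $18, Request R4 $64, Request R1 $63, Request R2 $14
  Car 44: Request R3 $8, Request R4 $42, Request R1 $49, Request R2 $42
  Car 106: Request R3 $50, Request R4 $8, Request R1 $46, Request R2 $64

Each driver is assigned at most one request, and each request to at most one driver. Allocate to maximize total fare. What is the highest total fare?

Maximum total: $220

Optimal: Car 12→Request R3 ($43), Car 91→Request R4 ($64), Car 44→Request R1 ($49), Car 106→Request R2 ($64) — total 43+64+49+64 = $220.
Column-greedy (each request in turn goes to its best remaining driver) gives $214, worse by 6.
No other one-to-one assignment exceeds $220.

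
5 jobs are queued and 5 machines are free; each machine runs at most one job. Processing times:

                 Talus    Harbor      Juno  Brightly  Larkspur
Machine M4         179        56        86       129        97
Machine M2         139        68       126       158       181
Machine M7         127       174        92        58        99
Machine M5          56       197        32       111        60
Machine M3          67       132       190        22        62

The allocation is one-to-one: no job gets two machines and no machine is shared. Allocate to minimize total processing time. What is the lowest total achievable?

Optimal: Talus→Machine M3 (67 min), Harbor→Machine M2 (68 min), Juno→Machine M5 (32 min), Brightly→Machine M7 (58 min), Larkspur→Machine M4 (97 min) — total 67+68+32+58+97 = 322 min.
Row-greedy (each job in turn takes its cheapest remaining machine) gives 407 min, worse by 85.
Next-best assignment: Talus→Machine M5, Harbor→Machine M2, Juno→Machine M4, Brightly→Machine M7, Larkspur→Machine M3 = 330 min.

Min total: 322 min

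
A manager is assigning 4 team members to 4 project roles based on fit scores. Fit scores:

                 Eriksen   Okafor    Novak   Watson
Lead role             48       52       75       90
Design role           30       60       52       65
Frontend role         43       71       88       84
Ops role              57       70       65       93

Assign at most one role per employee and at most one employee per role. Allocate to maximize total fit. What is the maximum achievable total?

Max total: 295 pts

Optimal: Eriksen→Ops role (57 pts), Okafor→Design role (60 pts), Novak→Frontend role (88 pts), Watson→Lead role (90 pts) — total 57+60+88+90 = 295 pts.
Max-entry greedy (repeatedly take the single best remaining cell) gives 289 pts, worse by 6.
Next-best assignment: Eriksen→Lead role, Okafor→Design role, Novak→Frontend role, Watson→Ops role = 289 pts.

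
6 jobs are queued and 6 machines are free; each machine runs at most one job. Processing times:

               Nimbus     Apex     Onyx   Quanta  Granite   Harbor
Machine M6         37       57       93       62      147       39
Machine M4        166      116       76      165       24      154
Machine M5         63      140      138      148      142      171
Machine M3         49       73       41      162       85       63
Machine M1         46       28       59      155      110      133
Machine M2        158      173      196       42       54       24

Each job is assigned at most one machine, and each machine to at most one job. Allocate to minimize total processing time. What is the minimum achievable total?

Treat this as an assignment problem: match each job to one machine.
Optimal: Nimbus→Machine M5 (63 min), Apex→Machine M1 (28 min), Onyx→Machine M3 (41 min), Quanta→Machine M2 (42 min), Granite→Machine M4 (24 min), Harbor→Machine M6 (39 min) — total 63+28+41+42+24+39 = 237 min.
Column-greedy (each machine in turn goes to its cheapest remaining job) gives 332 min, worse by 95.
Next-best assignment: Nimbus→Machine M5, Apex→Machine M1, Onyx→Machine M3, Quanta→Machine M6, Granite→Machine M4, Harbor→Machine M2 = 242 min.

Minimum total: 237 min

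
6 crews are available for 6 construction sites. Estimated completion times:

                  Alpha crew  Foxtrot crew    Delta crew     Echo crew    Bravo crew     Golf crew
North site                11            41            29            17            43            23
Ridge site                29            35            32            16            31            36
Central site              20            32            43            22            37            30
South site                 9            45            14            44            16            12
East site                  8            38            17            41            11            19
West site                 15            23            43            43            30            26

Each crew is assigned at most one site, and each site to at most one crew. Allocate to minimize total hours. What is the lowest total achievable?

Treat this as an assignment problem: match each crew to one site.
Optimal: Alpha crew→North site (11 hours), Foxtrot crew→West site (23 hours), Delta crew→South site (14 hours), Echo crew→Ridge site (16 hours), Bravo crew→East site (11 hours), Golf crew→Central site (30 hours) — total 11+23+14+16+11+30 = 105 hours.
Min-entry greedy (repeatedly take the single cheapest remaining cell) gives 125 hours, worse by 20.
Next-best assignment: Alpha crew→Central site, Foxtrot crew→West site, Delta crew→South site, Echo crew→Ridge site, Bravo crew→East site, Golf crew→North site = 107 hours.

Min total: 105 hours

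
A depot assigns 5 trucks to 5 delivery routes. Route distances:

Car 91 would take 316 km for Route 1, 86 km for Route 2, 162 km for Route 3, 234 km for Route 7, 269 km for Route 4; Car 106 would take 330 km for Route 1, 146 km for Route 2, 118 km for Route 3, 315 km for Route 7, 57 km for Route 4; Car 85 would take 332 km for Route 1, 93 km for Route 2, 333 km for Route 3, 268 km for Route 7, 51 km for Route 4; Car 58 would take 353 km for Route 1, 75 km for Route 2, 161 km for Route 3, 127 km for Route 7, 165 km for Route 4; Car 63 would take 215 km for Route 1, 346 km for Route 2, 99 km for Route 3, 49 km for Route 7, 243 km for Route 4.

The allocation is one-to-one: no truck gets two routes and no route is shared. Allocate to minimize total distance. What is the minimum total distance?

Optimal: Car 91→Route 2 (86 km), Car 106→Route 3 (118 km), Car 85→Route 4 (51 km), Car 58→Route 7 (127 km), Car 63→Route 1 (215 km) — total 86+118+51+127+215 = 597 km.
Min-entry greedy (repeatedly take the single cheapest remaining cell) gives 609 km, worse by 12.
Next-best assignment: Car 91→Route 1, Car 106→Route 3, Car 85→Route 4, Car 58→Route 2, Car 63→Route 7 = 609 km.
Swapping Car 91↔Car 63 (Car 91→Route 1 316 km, Car 63→Route 2 346 km) adds 361.

Min total: 597 km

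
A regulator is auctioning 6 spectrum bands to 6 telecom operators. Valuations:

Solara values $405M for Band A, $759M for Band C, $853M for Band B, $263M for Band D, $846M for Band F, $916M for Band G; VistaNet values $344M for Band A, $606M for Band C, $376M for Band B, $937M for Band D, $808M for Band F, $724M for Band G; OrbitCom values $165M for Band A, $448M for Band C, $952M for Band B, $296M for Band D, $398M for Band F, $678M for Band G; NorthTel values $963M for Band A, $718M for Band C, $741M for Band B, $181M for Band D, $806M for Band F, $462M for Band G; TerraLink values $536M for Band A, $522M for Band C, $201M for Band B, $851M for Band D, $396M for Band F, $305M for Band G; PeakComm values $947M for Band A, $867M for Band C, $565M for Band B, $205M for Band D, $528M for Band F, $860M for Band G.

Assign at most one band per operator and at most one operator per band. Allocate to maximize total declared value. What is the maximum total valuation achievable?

This is a one-to-one assignment (maximum-weight bipartite matching).
Optimal: Solara→Band G ($916M), VistaNet→Band F ($808M), OrbitCom→Band B ($952M), NorthTel→Band A ($963M), TerraLink→Band D ($851M), PeakComm→Band C ($867M) — total 916+808+952+963+851+867 = $5357M.
Column-greedy (each band in turn goes to its best remaining operator) gives $4870M, worse by 487.

Maximum total: $5357M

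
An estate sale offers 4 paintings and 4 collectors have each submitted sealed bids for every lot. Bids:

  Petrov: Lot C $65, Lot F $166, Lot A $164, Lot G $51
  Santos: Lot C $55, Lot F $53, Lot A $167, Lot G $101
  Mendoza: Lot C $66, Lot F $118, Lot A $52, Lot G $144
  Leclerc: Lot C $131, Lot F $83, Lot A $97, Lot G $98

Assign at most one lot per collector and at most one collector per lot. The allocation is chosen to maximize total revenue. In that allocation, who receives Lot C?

Leclerc receives Lot C.

Treat this as an assignment problem: match each collector to one lot.
Optimal: Petrov→Lot F ($166), Santos→Lot A ($167), Mendoza→Lot G ($144), Leclerc→Lot C ($131) — total 166+167+144+131 = $608.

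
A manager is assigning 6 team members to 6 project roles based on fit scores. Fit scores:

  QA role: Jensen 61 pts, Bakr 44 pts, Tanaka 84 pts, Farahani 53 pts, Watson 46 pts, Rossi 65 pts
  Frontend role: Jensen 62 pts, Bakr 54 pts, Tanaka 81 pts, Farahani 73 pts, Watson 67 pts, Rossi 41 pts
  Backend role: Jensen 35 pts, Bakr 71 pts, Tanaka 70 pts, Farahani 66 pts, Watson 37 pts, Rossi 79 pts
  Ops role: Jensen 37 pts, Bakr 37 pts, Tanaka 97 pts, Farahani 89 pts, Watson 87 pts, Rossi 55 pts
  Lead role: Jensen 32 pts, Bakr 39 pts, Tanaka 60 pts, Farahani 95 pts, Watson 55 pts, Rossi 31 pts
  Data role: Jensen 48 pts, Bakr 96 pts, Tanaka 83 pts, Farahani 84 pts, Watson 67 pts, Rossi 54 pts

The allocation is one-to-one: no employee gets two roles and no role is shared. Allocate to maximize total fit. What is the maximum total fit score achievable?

Treat this as an assignment problem: match each employee to one role.
Optimal: Jensen→Frontend role (62 pts), Bakr→Data role (96 pts), Tanaka→QA role (84 pts), Farahani→Lead role (95 pts), Watson→Ops role (87 pts), Rossi→Backend role (79 pts) — total 62+96+84+95+87+79 = 503 pts.
Column-greedy (each role in turn goes to its best remaining employee) gives 410 pts, worse by 93.
No other one-to-one assignment exceeds 503 pts.

Max total: 503 pts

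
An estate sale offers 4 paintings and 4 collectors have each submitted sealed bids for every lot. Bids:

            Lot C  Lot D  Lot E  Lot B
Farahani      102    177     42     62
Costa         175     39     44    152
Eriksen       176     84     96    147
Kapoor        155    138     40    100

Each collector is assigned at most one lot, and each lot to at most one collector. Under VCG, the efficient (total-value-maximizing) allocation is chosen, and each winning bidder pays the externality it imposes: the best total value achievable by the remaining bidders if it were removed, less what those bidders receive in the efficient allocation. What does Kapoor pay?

Kapoor pays $80.

Efficient allocation: Farahani→Lot D ($177), Costa→Lot B ($152), Eriksen→Lot E ($96), Kapoor→Lot C ($155); total welfare W = $580.
Kapoor receives Lot C at value $155, so the others get W − 155 = $425.
Without Kapoor: best allocation of the remaining 3 bidders over all 4 lots is Farahani→Lot D ($177), Costa→Lot B ($152), Eriksen→Lot C ($176), total $505.
VCG payment = (others' best without Kapoor) − (others' welfare with Kapoor) = 505 − 425 = $80.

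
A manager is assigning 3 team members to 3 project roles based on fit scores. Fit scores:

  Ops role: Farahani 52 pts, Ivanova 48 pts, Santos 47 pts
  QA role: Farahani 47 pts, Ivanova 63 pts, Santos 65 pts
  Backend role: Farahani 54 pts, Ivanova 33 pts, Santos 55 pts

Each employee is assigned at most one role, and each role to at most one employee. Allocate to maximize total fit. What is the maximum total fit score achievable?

Maximum total: 170 pts

Optimal: Farahani→Ops role (52 pts), Ivanova→QA role (63 pts), Santos→Backend role (55 pts) — total 52+63+55 = 170 pts.
Max-entry greedy (repeatedly take the single best remaining cell) gives 167 pts, worse by 3.
Next-best assignment: Farahani→Backend role, Ivanova→Ops role, Santos→QA role = 167 pts.
Swapping Santos↔Farahani (Santos→Ops role 47 pts, Farahani→Backend role 54 pts) loses 6.
No other one-to-one assignment exceeds 170 pts.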